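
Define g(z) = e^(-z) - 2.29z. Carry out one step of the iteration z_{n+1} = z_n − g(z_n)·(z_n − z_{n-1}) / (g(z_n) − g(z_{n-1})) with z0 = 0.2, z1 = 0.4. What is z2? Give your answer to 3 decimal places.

g(0.2) = 0.36073, g(0.4) = -0.24568
z2 = 0.40000 − (-0.24568)·(0.40000 − 0.20000) / (-0.24568 − 0.36073) = 0.40000 − (-0.04914)/(-0.60641) = 0.31897

0.319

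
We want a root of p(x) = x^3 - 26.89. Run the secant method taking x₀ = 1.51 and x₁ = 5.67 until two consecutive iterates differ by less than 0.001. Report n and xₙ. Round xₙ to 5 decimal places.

n = 8, xₙ = 2.99592

p(1.51) = -23.4470490, p(5.67) = 155.3942630
x₂ = 5.6700000 − 155.3942630·(4.1600000)/(178.8413120) = 2.0553982;  |Δ| = 3.6146018
p(2.0553982) = -18.2066382
x₃ = 2.0553982 − (-18.2066382)·(-3.6146018)/(-173.6009012) = 2.4344846;  |Δ| = 0.3790864
p(2.4344846) = -12.4615028
x₄ = 2.4344846 − (-12.4615028)·(0.3790864)/(5.7451354) = 3.2567432;  |Δ| = 0.8222586
p(3.2567432) = 7.6522426
x₅ = 3.2567432 − 7.6522426·(0.8222586)/(20.1137453) = 2.9439162;  |Δ| = 0.3128270
p(2.9439162) = -1.3761305
x₆ = 2.9439162 − (-1.3761305)·(-0.3128270)/(-9.0283731) = 2.9915982;  |Δ| = 0.0476820
p(2.9915982) = -0.1162144
x₇ = 2.9915982 − (-0.1162144)·(0.0476820)/(1.2599161) = 2.9959964;  |Δ| = 0.0043982
p(2.9959964) = 0.0020458
x₈ = 2.9959964 − 0.0020458·(0.0043982)/(0.1182602) = 2.9959203;  |Δ| = 0.0000761
|x₈ − x₇| = 0.0000761 < 0.001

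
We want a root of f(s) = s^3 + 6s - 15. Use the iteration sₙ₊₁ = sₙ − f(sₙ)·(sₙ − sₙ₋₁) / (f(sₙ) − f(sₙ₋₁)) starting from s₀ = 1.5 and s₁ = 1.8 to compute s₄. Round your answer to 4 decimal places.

f(1.5) = -2.625000, f(1.8) = 1.632000
s₂ = 1.800000 − 1.632000·(1.800000 − 1.500000) / (1.632000 − (-2.625000)) = 1.800000 − (0.489600)/(4.257000) = 1.684989
f(1.684989) = -0.106059
s₃ = 1.684989 − (-0.106059)·(1.684989 − 1.800000) / (-0.106059 − 1.632000) = 1.684989 − (0.012198)/(-1.738059) = 1.692008
f(1.692008) = -0.003924
s₄ = 1.692008 − (-0.003924)·(1.692008 − 1.684989) / (-0.003924 − (-0.106059)) = 1.692008 − (-0.000028)/(0.102136) = 1.692277

1.6923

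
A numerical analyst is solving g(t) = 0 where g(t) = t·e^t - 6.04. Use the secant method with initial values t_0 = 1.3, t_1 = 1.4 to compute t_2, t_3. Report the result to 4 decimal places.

g(1.3) = -1.269914, g(1.4) = -0.362720
t_2 = 1.400000 − (-0.362720)·(1.400000 − 1.300000) / (-0.362720 − (-1.269914)) = 1.400000 − (-0.036272)/(0.907194) = 1.439983
g(1.439983) = 0.037623
t_3 = 1.439983 − 0.037623·(1.439983 − 1.400000) / (0.037623 − (-0.362720)) = 1.439983 − (0.001504)/(0.400343) = 1.436225

1.4400, 1.4362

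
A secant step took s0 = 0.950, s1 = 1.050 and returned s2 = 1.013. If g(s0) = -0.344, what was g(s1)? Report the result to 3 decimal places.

The secant line through (0.950, -0.344) and (1.050, g(s1)) crosses zero at s2 = 1.013.
So (0.950, -0.344), (1.050, g(s1)), (1.013, 0) are collinear:
g(s1) = -0.344 · (1.050 − 1.013) / (0.950 − 1.013) = -0.344 · (0.03700)/(-0.06300) = 0.20203

0.202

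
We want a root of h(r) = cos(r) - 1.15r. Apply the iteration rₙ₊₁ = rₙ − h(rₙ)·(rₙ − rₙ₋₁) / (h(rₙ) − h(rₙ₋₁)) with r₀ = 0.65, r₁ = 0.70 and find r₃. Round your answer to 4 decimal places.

0.6775

h(0.65) = 0.048584, h(0.70) = -0.040158
r₂ = 0.700000 − (-0.040158)·(0.700000 − 0.650000) / (-0.040158 − 0.048584) = 0.700000 − (-0.002008)/(-0.088742) = 0.677374
h(0.677374) = 0.000242
r₃ = 0.677374 − 0.000242·(0.677374 − 0.700000) / (0.000242 − (-0.040158)) = 0.677374 − (-0.000005)/(0.040399) = 0.677509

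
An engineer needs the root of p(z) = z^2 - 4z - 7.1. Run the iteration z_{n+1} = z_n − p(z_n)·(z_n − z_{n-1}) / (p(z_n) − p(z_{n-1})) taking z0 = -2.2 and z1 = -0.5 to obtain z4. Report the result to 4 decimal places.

p(-2.2) = 6.540000, p(-0.5) = -4.850000
z2 = -0.500000 − (-4.850000)·(-0.500000 − (-2.200000)) / (-4.850000 − 6.540000) = -0.500000 − (-8.245000)/(-11.390000) = -1.223881
p(-1.223881) = -0.706594
z3 = -1.223881 − (-0.706594)·(-1.223881 − (-0.500000)) / (-0.706594 − (-4.850000)) = -1.223881 − (0.511490)/(4.143406) = -1.347327
p(-1.347327) = 0.104600
z4 = -1.347327 − 0.104600·(-1.347327 − (-1.223881)) / (0.104600 − (-0.706594)) = -1.347327 − (-0.012912)/(0.811194) = -1.331409

-1.3314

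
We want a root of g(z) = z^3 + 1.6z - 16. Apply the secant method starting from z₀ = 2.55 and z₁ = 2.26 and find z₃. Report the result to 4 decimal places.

2.3088

g(2.55) = 4.661375, g(2.26) = -0.840824
z₂ = 2.260000 − (-0.840824)·(2.260000 − 2.550000) / (-0.840824 − 4.661375) = 2.260000 − (0.243839)/(-5.502199) = 2.304317
g(2.304317) = -0.077460
z₃ = 2.304317 − (-0.077460)·(2.304317 − 2.260000) / (-0.077460 − (-0.840824)) = 2.304317 − (-0.003433)/(0.763364) = 2.308814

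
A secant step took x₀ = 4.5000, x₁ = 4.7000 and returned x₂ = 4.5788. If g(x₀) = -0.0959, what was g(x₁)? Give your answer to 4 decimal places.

0.1475

The secant line through (4.5000, -0.0959) and (4.7000, g(x₁)) crosses zero at x₂ = 4.5788.
So (4.5000, -0.0959), (4.7000, g(x₁)), (4.5788, 0) are collinear:
g(x₁) = -0.0959 · (4.7000 − 4.5788) / (4.5000 − 4.5788) = -0.0959 · (0.121200)/(-0.078800) = 0.147501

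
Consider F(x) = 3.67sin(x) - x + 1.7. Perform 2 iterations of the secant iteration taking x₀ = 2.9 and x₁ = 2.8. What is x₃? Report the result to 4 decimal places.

2.8289

F(2.9) = -0.321955, F(2.8) = 0.129407
x₂ = 2.800000 − 0.129407·(2.800000 − 2.900000) / (0.129407 − (-0.321955)) = 2.800000 − (-0.012941)/(0.451361) = 2.828670
F(2.828670) = 0.001104
x₃ = 2.828670 − 0.001104·(2.828670 − 2.800000) / (0.001104 − 0.129407) = 2.828670 − (0.000032)/(-0.128302) = 2.828917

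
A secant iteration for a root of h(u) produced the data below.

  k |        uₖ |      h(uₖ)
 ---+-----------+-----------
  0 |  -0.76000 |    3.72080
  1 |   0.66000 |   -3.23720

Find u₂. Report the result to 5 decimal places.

u₂ = 0.66000 − (-3.23720)·(0.66000 − (-0.76000)) / (-3.23720 − 3.72080)
   = 0.66000 − (-4.5968240)/(-6.9580000) = -0.0006531

-0.00065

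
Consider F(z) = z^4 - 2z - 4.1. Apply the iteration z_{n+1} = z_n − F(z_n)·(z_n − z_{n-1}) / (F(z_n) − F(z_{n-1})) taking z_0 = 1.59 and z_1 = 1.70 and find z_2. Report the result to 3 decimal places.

1.646

F(1.59) = -0.88871, F(1.70) = 0.85210
z_2 = 1.70000 − 0.85210·(1.70000 − 1.59000) / (0.85210 − (-0.88871)) = 1.70000 − (0.09373)/(1.74081) = 1.64616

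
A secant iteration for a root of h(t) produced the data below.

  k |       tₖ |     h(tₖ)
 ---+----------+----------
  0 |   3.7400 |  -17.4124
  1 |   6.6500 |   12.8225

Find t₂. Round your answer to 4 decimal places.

t₂ = 6.6500 − 12.8225·(6.6500 − 3.7400) / (12.8225 − (-17.4124))
   = 6.6500 − (37.313475)/(30.234900) = 5.415881

5.4159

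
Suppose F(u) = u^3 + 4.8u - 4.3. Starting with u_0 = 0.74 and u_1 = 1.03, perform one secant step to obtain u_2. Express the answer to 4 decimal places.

0.7878

F(0.74) = -0.342776, F(1.03) = 1.736727
u_2 = 1.030000 − 1.736727·(1.030000 − 0.740000) / (1.736727 − (-0.342776)) = 1.030000 − (0.503651)/(2.079503) = 0.787802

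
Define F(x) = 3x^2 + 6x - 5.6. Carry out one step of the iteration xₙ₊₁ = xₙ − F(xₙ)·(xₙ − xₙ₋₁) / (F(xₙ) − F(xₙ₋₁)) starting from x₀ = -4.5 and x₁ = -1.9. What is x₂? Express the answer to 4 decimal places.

F(-4.5) = 28.150000, F(-1.9) = -6.170000
x₂ = -1.900000 − (-6.170000)·(-1.900000 − (-4.500000)) / (-6.170000 − 28.150000) = -1.900000 − (-16.042000)/(-34.320000) = -2.367424

-2.3674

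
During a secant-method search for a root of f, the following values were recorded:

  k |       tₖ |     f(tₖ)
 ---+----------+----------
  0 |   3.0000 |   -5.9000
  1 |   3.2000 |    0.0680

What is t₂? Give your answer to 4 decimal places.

3.1977

t₂ = 3.2000 − 0.0680·(3.2000 − 3.0000) / (0.0680 − (-5.9000))
   = 3.2000 − (0.013600)/(5.968000) = 3.197721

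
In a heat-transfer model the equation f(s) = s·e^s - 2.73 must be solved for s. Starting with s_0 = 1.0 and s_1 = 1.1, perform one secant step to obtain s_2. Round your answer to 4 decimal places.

f(1.0) = -0.011718, f(1.1) = 0.574583
s_2 = 1.100000 − 0.574583·(1.100000 − 1.000000) / (0.574583 − (-0.011718)) = 1.100000 − (0.057458)/(0.586301) = 1.001999

1.0020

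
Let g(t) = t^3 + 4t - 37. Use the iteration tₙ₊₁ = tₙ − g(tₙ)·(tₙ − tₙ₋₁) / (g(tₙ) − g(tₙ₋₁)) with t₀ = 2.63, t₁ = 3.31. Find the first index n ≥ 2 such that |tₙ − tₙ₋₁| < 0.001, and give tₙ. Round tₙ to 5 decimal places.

n = 5, tₙ = 2.93424

g(2.63) = -8.2885530, g(3.31) = 12.5046910
t₂ = 3.3100000 − 12.5046910·(0.6800000)/(20.7932440) = 2.9010600;  |Δ| = 0.4089400
g(2.9010600) = -0.9800074
t₃ = 2.9010600 − (-0.9800074)·(-0.4089400)/(-13.4846984) = 2.9307799;  |Δ| = 0.0297199
g(2.9307799) = -0.1030321
t₄ = 2.9307799 − (-0.1030321)·(0.0297199)/(0.8769752) = 2.9342716;  |Δ| = 0.0034917
g(2.9342716) = 0.0010166
t₅ = 2.9342716 − 0.0010166·(0.0034917)/(0.1040487) = 2.9342374;  |Δ| = 0.0000341
|t₅ − t₄| = 0.0000341 < 0.001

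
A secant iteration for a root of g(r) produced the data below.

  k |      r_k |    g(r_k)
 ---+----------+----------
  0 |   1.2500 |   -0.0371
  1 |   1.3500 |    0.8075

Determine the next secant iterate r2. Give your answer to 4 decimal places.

1.2544

r2 = 1.3500 − 0.8075·(1.3500 − 1.2500) / (0.8075 − (-0.0371))
   = 1.3500 − (0.080750)/(0.844600) = 1.254393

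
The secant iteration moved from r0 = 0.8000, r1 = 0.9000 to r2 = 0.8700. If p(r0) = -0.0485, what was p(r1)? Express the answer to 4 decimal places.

The secant line through (0.8000, -0.0485) and (0.9000, p(r1)) crosses zero at r2 = 0.8700.
So (0.8000, -0.0485), (0.9000, p(r1)), (0.8700, 0) are collinear:
p(r1) = -0.0485 · (0.9000 − 0.8700) / (0.8000 − 0.8700) = -0.0485 · (0.030000)/(-0.070000) = 0.020786

0.0208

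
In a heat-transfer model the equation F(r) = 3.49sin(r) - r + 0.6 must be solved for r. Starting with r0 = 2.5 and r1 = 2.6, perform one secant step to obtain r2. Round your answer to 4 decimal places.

F(2.5) = 0.188668, F(2.6) = -0.200900
r2 = 2.600000 − (-0.200900)·(2.600000 − 2.500000) / (-0.200900 − 0.188668) = 2.600000 − (-0.020090)/(-0.389568) = 2.548430

2.5484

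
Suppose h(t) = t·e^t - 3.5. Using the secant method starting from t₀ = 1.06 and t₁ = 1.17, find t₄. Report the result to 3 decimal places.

h(1.06) = -0.44045, h(1.17) = 0.26973
t₂ = 1.17000 − 0.26973·(1.17000 − 1.06000) / (0.26973 − (-0.44045)) = 1.17000 − (0.02967)/(0.71018) = 1.12822
h(1.12822) = -0.01362
t₃ = 1.12822 − (-0.01362)·(1.12822 − 1.17000) / (-0.01362 − 0.26973) = 1.12822 − (0.00057)/(-0.28335) = 1.13023
h(1.13023) = -0.00039
t₄ = 1.13023 − (-0.00039)·(1.13023 − 1.12822) / (-0.00039 − (-0.01362)) = 1.13023 − (0.00000)/(0.01323) = 1.13029

1.130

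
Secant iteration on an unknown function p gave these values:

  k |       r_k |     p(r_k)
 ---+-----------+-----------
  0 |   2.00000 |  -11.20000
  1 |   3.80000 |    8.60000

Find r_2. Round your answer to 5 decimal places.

r_2 = 3.80000 − 8.60000·(3.80000 − 2.00000) / (8.60000 − (-11.20000))
   = 3.80000 − (15.4800000)/(19.8000000) = 3.0181818

3.01818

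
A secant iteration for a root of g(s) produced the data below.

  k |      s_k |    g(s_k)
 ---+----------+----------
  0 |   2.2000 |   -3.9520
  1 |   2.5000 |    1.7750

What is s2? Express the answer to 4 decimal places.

2.4070

s2 = 2.5000 − 1.7750·(2.5000 − 2.2000) / (1.7750 − (-3.9520))
   = 2.5000 − (0.532500)/(5.727000) = 2.407019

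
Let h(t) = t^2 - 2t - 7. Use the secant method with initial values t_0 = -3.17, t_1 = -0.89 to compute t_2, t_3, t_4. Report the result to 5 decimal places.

h(-3.17) = 9.3889000, h(-0.89) = -4.4279000
t_2 = -0.8900000 − (-4.4279000)·(-0.8900000 − (-3.1700000)) / (-4.4279000 − 9.3889000) = -0.8900000 − (-10.0956120)/(-13.8168000) = -1.6206766
h(-1.6206766) = -1.1320543
t_3 = -1.6206766 − (-1.1320543)·(-1.6206766 − (-0.8900000)) / (-1.1320543 − (-4.4279000)) = -1.6206766 − (0.8271656)/(3.2958457) = -1.8716487
h(-1.8716487) = 0.2463665
t_4 = -1.8716487 − 0.2463665·(-1.8716487 − (-1.6206766)) / (0.2463665 − (-1.1320543)) = -1.8716487 − (-0.0618311)/(1.3784209) = -1.8267922

-1.62068, -1.87165, -1.82679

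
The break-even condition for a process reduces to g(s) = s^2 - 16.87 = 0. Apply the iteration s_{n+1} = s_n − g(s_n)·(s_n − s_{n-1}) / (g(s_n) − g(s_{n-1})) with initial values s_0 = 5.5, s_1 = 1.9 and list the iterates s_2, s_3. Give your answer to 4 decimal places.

3.6919, 4.2713

g(5.5) = 13.380000, g(1.9) = -13.260000
s_2 = 1.900000 − (-13.260000)·(1.900000 − 5.500000) / (-13.260000 − 13.380000) = 1.900000 − (47.736000)/(-26.640000) = 3.691892
g(3.691892) = -3.239934
s_3 = 3.691892 − (-3.239934)·(3.691892 − 1.900000) / (-3.239934 − (-13.260000)) = 3.691892 − (-5.805612)/(10.020066) = 4.271290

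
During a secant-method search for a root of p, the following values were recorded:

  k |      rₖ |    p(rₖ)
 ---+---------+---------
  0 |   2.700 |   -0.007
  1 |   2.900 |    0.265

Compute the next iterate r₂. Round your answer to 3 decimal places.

2.705

r₂ = 2.900 − 0.265·(2.900 − 2.700) / (0.265 − (-0.007))
   = 2.900 − (0.05300)/(0.27200) = 2.70515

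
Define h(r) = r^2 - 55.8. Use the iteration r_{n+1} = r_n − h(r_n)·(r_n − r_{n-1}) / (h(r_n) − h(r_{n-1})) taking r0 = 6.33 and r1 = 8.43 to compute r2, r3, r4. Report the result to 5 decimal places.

h(6.33) = -15.7311000, h(8.43) = 15.2649000
r2 = 8.4300000 − 15.2649000·(8.4300000 − 6.3300000) / (15.2649000 − (-15.7311000)) = 8.4300000 − (32.0562900)/(30.9960000) = 7.3957927
h(7.3957927) = -1.1022506
r3 = 7.3957927 − (-1.1022506)·(7.3957927 − 8.4300000) / (-1.1022506 − 15.2649000) = 7.3957927 − (1.1399556)/(-16.3671506) = 7.4654417
h(7.4654417) = -0.0671805
r4 = 7.4654417 − (-0.0671805)·(7.4654417 − 7.3957927) / (-0.0671805 − (-1.1022506)) = 7.4654417 − (-0.0046791)/(1.0350701) = 7.4699622

7.39579, 7.46544, 7.46996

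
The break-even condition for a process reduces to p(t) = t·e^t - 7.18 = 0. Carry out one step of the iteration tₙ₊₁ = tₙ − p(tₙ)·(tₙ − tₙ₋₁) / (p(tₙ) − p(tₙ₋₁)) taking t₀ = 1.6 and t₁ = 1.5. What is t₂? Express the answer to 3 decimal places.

p(1.6) = 0.74485, p(1.5) = -0.45747
t₂ = 1.50000 − (-0.45747)·(1.50000 − 1.60000) / (-0.45747 − 0.74485) = 1.50000 − (0.04575)/(-1.20232) = 1.53805

1.538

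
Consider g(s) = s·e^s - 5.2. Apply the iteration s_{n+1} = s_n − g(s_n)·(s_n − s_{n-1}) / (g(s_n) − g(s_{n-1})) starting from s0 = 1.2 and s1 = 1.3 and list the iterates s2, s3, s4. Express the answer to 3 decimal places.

g(1.2) = -1.21586, g(1.3) = -0.42991
s2 = 1.30000 − (-0.42991)·(1.30000 − 1.20000) / (-0.42991 − (-1.21586)) = 1.30000 − (-0.04299)/(0.78595) = 1.35470
g(1.35470) = 0.05028
s3 = 1.35470 − 0.05028·(1.35470 − 1.30000) / (0.05028 − (-0.42991)) = 1.35470 − (0.00275)/(0.48019) = 1.34897
g(1.34897) = -0.00178
s4 = 1.34897 − (-0.00178)·(1.34897 − 1.35470) / (-0.00178 − 0.05028) = 1.34897 − (0.00001)/(-0.05205) = 1.34917

1.355, 1.349, 1.349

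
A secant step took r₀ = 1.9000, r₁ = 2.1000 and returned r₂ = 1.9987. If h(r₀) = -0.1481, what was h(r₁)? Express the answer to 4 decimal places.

The secant line through (1.9000, -0.1481) and (2.1000, h(r₁)) crosses zero at r₂ = 1.9987.
So (1.9000, -0.1481), (2.1000, h(r₁)), (1.9987, 0) are collinear:
h(r₁) = -0.1481 · (2.1000 − 1.9987) / (1.9000 − 1.9987) = -0.1481 · (0.101300)/(-0.098700) = 0.152001

0.1520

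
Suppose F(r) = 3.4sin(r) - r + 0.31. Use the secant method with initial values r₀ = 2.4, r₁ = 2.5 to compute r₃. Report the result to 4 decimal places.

2.4578

F(2.4) = 0.206575, F(2.5) = -0.155195
r₂ = 2.500000 − (-0.155195)·(2.500000 − 2.400000) / (-0.155195 − 0.206575) = 2.500000 − (-0.015519)/(-0.361770) = 2.457101
F(2.457101) = 0.002648
r₃ = 2.457101 − 0.002648·(2.457101 − 2.500000) / (0.002648 − (-0.155195)) = 2.457101 − (-0.000114)/(0.157842) = 2.457821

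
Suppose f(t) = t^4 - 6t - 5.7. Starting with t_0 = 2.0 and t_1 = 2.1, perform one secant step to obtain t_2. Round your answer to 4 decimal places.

f(2.0) = -1.700000, f(2.1) = 1.148100
t_2 = 2.100000 − 1.148100·(2.100000 − 2.000000) / (1.148100 − (-1.700000)) = 2.100000 − (0.114810)/(2.848100) = 2.059689

2.0597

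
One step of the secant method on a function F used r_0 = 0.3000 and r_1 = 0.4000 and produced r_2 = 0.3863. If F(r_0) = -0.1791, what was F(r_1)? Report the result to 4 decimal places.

The secant line through (0.3000, -0.1791) and (0.4000, F(r_1)) crosses zero at r_2 = 0.3863.
So (0.3000, -0.1791), (0.4000, F(r_1)), (0.3863, 0) are collinear:
F(r_1) = -0.1791 · (0.4000 − 0.3863) / (0.3000 − 0.3863) = -0.1791 · (0.013700)/(-0.086300) = 0.028432

0.0284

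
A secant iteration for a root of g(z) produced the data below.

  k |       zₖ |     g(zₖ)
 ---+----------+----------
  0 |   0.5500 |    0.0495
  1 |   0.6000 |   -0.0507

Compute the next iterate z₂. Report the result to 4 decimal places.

z₂ = 0.6000 − (-0.0507)·(0.6000 − 0.5500) / (-0.0507 − 0.0495)
   = 0.6000 − (-0.002535)/(-0.100200) = 0.574701

0.5747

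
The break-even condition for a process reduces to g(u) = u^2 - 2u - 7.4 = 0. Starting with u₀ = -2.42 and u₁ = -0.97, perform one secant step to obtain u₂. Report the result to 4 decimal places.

g(-2.42) = 3.296400, g(-0.97) = -4.519100
u₂ = -0.970000 − (-4.519100)·(-0.970000 − (-2.420000)) / (-4.519100 − 3.296400) = -0.970000 − (-6.552695)/(-7.815500) = -1.808423

-1.8084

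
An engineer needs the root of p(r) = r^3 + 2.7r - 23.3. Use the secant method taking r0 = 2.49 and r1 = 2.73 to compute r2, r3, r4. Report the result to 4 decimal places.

p(2.49) = -1.138751, p(2.73) = 4.417417
r2 = 2.730000 − 4.417417·(2.730000 − 2.490000) / (4.417417 − (-1.138751)) = 2.730000 − (1.060180)/(5.556168) = 2.539189
p(2.539189) = -0.072826
r3 = 2.539189 − (-0.072826)·(2.539189 − 2.730000) / (-0.072826 − 4.417417) = 2.539189 − (0.013896)/(-4.490243) = 2.542283
p(2.542283) = -0.004538
r4 = 2.542283 − (-0.004538)·(2.542283 − 2.539189) / (-0.004538 − (-0.072826)) = 2.542283 − (-0.000014)/(0.068288) = 2.542489

2.5392, 2.5423, 2.5425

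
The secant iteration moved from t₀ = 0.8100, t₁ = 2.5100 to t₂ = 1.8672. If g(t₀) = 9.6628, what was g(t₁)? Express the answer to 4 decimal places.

-5.8752

The secant line through (0.8100, 9.6628) and (2.5100, g(t₁)) crosses zero at t₂ = 1.8672.
So (0.8100, 9.6628), (2.5100, g(t₁)), (1.8672, 0) are collinear:
g(t₁) = 9.6628 · (2.5100 − 1.8672) / (0.8100 − 1.8672) = 9.6628 · (0.642800)/(-1.057200) = -5.875187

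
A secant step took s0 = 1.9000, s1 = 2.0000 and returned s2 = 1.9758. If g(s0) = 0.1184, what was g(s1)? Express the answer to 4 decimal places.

The secant line through (1.9000, 0.1184) and (2.0000, g(s1)) crosses zero at s2 = 1.9758.
So (1.9000, 0.1184), (2.0000, g(s1)), (1.9758, 0) are collinear:
g(s1) = 0.1184 · (2.0000 − 1.9758) / (1.9000 − 1.9758) = 0.1184 · (0.024200)/(-0.075800) = -0.037801

-0.0378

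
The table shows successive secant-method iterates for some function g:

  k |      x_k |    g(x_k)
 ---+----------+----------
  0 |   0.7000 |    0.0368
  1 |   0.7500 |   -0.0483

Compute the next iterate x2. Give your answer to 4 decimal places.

0.7216

x2 = 0.7500 − (-0.0483)·(0.7500 − 0.7000) / (-0.0483 − 0.0368)
   = 0.7500 − (-0.002415)/(-0.085100) = 0.721622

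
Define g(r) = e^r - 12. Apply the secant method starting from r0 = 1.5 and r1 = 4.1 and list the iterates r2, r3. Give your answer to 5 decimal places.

g(1.5) = -7.5183109, g(4.1) = 48.3402876
r2 = 4.1000000 − 48.3402876·(4.1000000 − 1.5000000) / (48.3402876 − (-7.5183109)) = 4.1000000 − (125.6847478)/(55.8585985) = 1.8499481
g(1.8499481) = -5.6405108
r3 = 1.8499481 − (-5.6405108)·(1.8499481 − 4.1000000) / (-5.6405108 − 48.3402876) = 1.8499481 − (12.6914422)/(-53.9807984) = 2.0850584

1.84995, 2.08506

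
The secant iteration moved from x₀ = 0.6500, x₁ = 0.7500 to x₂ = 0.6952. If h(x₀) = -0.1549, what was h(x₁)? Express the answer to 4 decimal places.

0.1878

The secant line through (0.6500, -0.1549) and (0.7500, h(x₁)) crosses zero at x₂ = 0.6952.
So (0.6500, -0.1549), (0.7500, h(x₁)), (0.6952, 0) are collinear:
h(x₁) = -0.1549 · (0.7500 − 0.6952) / (0.6500 − 0.6952) = -0.1549 · (0.054800)/(-0.045200) = 0.187799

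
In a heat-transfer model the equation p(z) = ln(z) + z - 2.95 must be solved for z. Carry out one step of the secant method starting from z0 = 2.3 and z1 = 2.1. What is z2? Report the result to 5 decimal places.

2.17428

p(2.3) = 0.1829091, p(2.1) = -0.1080627
z2 = 2.1000000 − (-0.1080627)·(2.1000000 − 2.3000000) / (-0.1080627 − 0.1829091) = 2.1000000 − (0.0216125)/(-0.2909718) = 2.1742771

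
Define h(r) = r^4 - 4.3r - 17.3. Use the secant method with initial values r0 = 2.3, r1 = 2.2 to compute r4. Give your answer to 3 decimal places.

h(2.3) = 0.79410, h(2.2) = -3.33440
r2 = 2.20000 − (-3.33440)·(2.20000 − 2.30000) / (-3.33440 − 0.79410) = 2.20000 − (0.33344)/(-4.12850) = 2.28077
h(2.28077) = -0.04762
r3 = 2.28077 − (-0.04762)·(2.28077 − 2.20000) / (-0.04762 − (-3.33440)) = 2.28077 − (-0.00385)/(3.28678) = 2.28194
h(2.28194) = 0.00292
r4 = 2.28194 − 0.00292·(2.28194 − 2.28077) / (0.00292 − (-0.04762)) = 2.28194 − (0.00000)/(0.05055) = 2.28187

2.282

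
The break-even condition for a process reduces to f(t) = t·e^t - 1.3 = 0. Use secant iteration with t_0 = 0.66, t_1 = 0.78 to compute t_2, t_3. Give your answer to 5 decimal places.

0.66651, 0.66708

f(0.66) = -0.0230371, f(0.78) = 0.4015484
t_2 = 0.7800000 − 0.4015484·(0.7800000 − 0.6600000) / (0.4015484 − (-0.0230371)) = 0.7800000 − (0.0481858)/(0.4245854) = 0.6665109
f(0.6665109) = -0.0020161
t_3 = 0.6665109 − (-0.0020161)·(0.6665109 − 0.7800000) / (-0.0020161 − 0.4015484) = 0.6665109 − (0.0002288)/(-0.4035645) = 0.6670779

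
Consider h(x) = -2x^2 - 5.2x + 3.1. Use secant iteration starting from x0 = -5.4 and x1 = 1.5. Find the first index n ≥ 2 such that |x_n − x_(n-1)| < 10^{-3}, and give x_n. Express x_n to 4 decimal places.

h(-5.4) = -27.140000, h(1.5) = -9.200000
x2 = 1.500000 − (-9.200000)·(6.900000)/(17.940000) = 5.038462;  |Δ| = 3.538462
h(5.038462) = -73.872189
x3 = 5.038462 − (-73.872189)·(3.538462)/(-64.672189) = 0.996633;  |Δ| = 4.041829
h(0.996633) = -4.069046
x4 = 0.996633 − (-4.069046)·(-4.041829)/(69.803143) = 0.761022;  |Δ| = 0.235611
h(0.761022) = -2.015623
x5 = 0.761022 − (-2.015623)·(-0.235611)/(2.053423) = 0.529748;  |Δ| = 0.231274
h(0.529748) = -0.215957
x6 = 0.529748 − (-0.215957)·(-0.231274)/(1.799667) = 0.501996;  |Δ| = 0.027752
h(0.501996) = -0.014377
x7 = 0.501996 − (-0.014377)·(-0.027752)/(0.201579) = 0.500016;  |Δ| = 0.001979
h(0.500016) = -0.000118
x8 = 0.500016 − (-0.000118)·(-0.001979)/(0.014260) = 0.500000;  |Δ| = 0.000016
|x8 − x7| = 0.000016 < 10^{-3}

n = 8, x_n = 0.5000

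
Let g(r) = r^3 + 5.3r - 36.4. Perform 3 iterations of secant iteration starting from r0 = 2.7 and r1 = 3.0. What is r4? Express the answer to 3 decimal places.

2.786

g(2.7) = -2.40700, g(3.0) = 6.50000
r2 = 3.00000 − 6.50000·(3.00000 − 2.70000) / (6.50000 − (-2.40700)) = 3.00000 − (1.95000)/(8.90700) = 2.78107
g(2.78107) = -0.15053
r3 = 2.78107 − (-0.15053)·(2.78107 − 3.00000) / (-0.15053 − 6.50000) = 2.78107 − (0.03296)/(-6.65053) = 2.78603
g(2.78603) = -0.00908
r4 = 2.78603 − (-0.00908)·(2.78603 − 2.78107) / (-0.00908 − (-0.15053)) = 2.78603 − (-0.00005)/(0.14145) = 2.78634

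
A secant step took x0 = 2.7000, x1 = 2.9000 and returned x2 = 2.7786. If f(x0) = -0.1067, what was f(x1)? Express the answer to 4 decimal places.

The secant line through (2.7000, -0.1067) and (2.9000, f(x1)) crosses zero at x2 = 2.7786.
So (2.7000, -0.1067), (2.9000, f(x1)), (2.7786, 0) are collinear:
f(x1) = -0.1067 · (2.9000 − 2.7786) / (2.7000 − 2.7786) = -0.1067 · (0.121400)/(-0.078600) = 0.164801

0.1648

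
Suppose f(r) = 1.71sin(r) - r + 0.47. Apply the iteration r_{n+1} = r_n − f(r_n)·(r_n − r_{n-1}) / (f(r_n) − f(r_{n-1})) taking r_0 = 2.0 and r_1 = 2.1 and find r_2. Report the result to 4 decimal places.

2.0139

f(2.0) = 0.024899, f(2.1) = -0.153912
r_2 = 2.100000 − (-0.153912)·(2.100000 − 2.000000) / (-0.153912 − 0.024899) = 2.100000 − (-0.015391)/(-0.178811) = 2.013925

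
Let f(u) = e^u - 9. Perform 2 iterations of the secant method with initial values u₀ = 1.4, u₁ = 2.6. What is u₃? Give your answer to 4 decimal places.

2.1652

f(1.4) = -4.944800, f(2.6) = 4.463738
u₂ = 2.600000 − 4.463738·(2.600000 − 1.400000) / (4.463738 − (-4.944800)) = 2.600000 − (5.356486)/(9.408538) = 2.030678
f(2.030678) = -1.380748
u₃ = 2.030678 − (-1.380748)·(2.030678 − 2.600000) / (-1.380748 − 4.463738) = 2.030678 − (0.786090)/(-5.844486) = 2.165179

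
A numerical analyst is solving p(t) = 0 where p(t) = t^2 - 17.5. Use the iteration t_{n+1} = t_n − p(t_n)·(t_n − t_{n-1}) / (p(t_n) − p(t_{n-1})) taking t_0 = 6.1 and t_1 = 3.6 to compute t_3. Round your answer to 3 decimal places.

p(6.1) = 19.71000, p(3.6) = -4.54000
t_2 = 3.60000 − (-4.54000)·(3.60000 − 6.10000) / (-4.54000 − 19.71000) = 3.60000 − (11.35000)/(-24.25000) = 4.06804
p(4.06804) = -0.95104
t_3 = 4.06804 − (-0.95104)·(4.06804 − 3.60000) / (-0.95104 − (-4.54000)) = 4.06804 − (-0.44513)/(3.58896) = 4.19207

4.192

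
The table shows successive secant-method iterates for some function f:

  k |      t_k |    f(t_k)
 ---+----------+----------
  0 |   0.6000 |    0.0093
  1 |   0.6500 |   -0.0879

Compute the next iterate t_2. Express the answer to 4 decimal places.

t_2 = 0.6500 − (-0.0879)·(0.6500 − 0.6000) / (-0.0879 − 0.0093)
   = 0.6500 − (-0.004395)/(-0.097200) = 0.604784

0.6048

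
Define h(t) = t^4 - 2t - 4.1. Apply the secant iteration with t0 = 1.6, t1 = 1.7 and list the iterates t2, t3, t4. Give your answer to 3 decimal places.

h(1.6) = -0.74640, h(1.7) = 0.85210
t2 = 1.70000 − 0.85210·(1.70000 − 1.60000) / (0.85210 − (-0.74640)) = 1.70000 − (0.08521)/(1.59850) = 1.64669
h(1.64669) = -0.04061
t3 = 1.64669 − (-0.04061)·(1.64669 − 1.70000) / (-0.04061 − 0.85210) = 1.64669 − (0.00216)/(-0.89271) = 1.64912
h(1.64912) = -0.00205
t4 = 1.64912 − (-0.00205)·(1.64912 − 1.64669) / (-0.00205 − (-0.04061)) = 1.64912 − (0.00000)/(0.03856) = 1.64925

1.647, 1.649, 1.649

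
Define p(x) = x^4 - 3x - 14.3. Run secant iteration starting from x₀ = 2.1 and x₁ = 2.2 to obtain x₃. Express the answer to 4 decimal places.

2.1329

p(2.1) = -1.151900, p(2.2) = 2.525600
x₂ = 2.200000 − 2.525600·(2.200000 − 2.100000) / (2.525600 − (-1.151900)) = 2.200000 − (0.252560)/(3.677500) = 2.131323
p(2.131323) = -0.059323
x₃ = 2.131323 − (-0.059323)·(2.131323 − 2.200000) / (-0.059323 − 2.525600) = 2.131323 − (0.004074)/(-2.584923) = 2.132899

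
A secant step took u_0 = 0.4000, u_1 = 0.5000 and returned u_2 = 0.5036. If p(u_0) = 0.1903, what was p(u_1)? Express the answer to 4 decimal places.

The secant line through (0.4000, 0.1903) and (0.5000, p(u_1)) crosses zero at u_2 = 0.5036.
So (0.4000, 0.1903), (0.5000, p(u_1)), (0.5036, 0) are collinear:
p(u_1) = 0.1903 · (0.5000 − 0.5036) / (0.4000 − 0.5036) = 0.1903 · (-0.003600)/(-0.103600) = 0.006613

0.0066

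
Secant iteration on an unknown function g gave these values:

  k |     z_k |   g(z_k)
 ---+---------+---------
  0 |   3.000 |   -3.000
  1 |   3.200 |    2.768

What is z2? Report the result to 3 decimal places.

3.104

z2 = 3.200 − 2.768·(3.200 − 3.000) / (2.768 − (-3.000))
   = 3.200 − (0.55360)/(5.76800) = 3.10402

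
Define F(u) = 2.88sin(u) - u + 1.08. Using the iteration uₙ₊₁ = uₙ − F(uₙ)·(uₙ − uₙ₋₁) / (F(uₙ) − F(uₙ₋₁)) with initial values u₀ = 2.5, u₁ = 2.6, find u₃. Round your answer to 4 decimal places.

F(2.5) = 0.303600, F(2.6) = -0.035356
u₂ = 2.600000 − (-0.035356)·(2.600000 − 2.500000) / (-0.035356 − 0.303600) = 2.600000 − (-0.003536)/(-0.338956) = 2.589569
F(2.589569) = 0.000735
u₃ = 2.589569 − 0.000735·(2.589569 − 2.600000) / (0.000735 − (-0.035356)) = 2.589569 − (-0.000008)/(0.036091) = 2.589782

2.5898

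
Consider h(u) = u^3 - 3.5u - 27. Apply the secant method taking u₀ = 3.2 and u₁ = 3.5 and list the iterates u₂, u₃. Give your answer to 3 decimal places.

3.380, 3.387

h(3.2) = -5.43200, h(3.5) = 3.62500
u₂ = 3.50000 − 3.62500·(3.50000 − 3.20000) / (3.62500 − (-5.43200)) = 3.50000 − (1.08750)/(9.05700) = 3.37993
h(3.37993) = -0.21777
u₃ = 3.37993 − (-0.21777)·(3.37993 − 3.50000) / (-0.21777 − 3.62500) = 3.37993 − (0.02615)/(-3.84277) = 3.38673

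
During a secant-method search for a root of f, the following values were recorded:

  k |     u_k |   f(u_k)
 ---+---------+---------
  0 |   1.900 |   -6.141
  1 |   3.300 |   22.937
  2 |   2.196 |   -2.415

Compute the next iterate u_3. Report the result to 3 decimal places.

u_3 = 2.196 − (-2.415)·(2.196 − 3.300) / (-2.415 − 22.937)
   = 2.196 − (2.66616)/(-25.35200) = 2.30117

2.301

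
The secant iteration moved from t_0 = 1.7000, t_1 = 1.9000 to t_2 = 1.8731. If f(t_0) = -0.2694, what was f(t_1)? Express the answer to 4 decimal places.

0.0419

The secant line through (1.7000, -0.2694) and (1.9000, f(t_1)) crosses zero at t_2 = 1.8731.
So (1.7000, -0.2694), (1.9000, f(t_1)), (1.8731, 0) are collinear:
f(t_1) = -0.2694 · (1.9000 − 1.8731) / (1.7000 − 1.8731) = -0.2694 · (0.026900)/(-0.173100) = 0.041865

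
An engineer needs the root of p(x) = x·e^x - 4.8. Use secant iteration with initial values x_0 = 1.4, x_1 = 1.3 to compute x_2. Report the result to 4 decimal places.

p(1.4) = 0.877280, p(1.3) = -0.029914
x_2 = 1.300000 − (-0.029914)·(1.300000 − 1.400000) / (-0.029914 − 0.877280) = 1.300000 − (0.002991)/(-0.907194) = 1.303297

1.3033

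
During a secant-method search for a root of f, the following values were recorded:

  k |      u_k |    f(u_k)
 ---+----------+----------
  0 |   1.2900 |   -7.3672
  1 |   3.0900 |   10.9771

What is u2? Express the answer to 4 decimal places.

2.0129

u2 = 3.0900 − 10.9771·(3.0900 − 1.2900) / (10.9771 − (-7.3672))
   = 3.0900 − (19.758780)/(18.344300) = 2.012893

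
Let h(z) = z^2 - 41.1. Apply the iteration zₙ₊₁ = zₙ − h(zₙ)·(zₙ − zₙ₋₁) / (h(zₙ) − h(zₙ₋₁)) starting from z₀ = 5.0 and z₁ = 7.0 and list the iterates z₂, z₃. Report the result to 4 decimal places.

h(5.0) = -16.100000, h(7.0) = 7.900000
z₂ = 7.000000 − 7.900000·(7.000000 − 5.000000) / (7.900000 − (-16.100000)) = 7.000000 − (15.800000)/(24.000000) = 6.341667
h(6.341667) = -0.883264
z₃ = 6.341667 − (-0.883264)·(6.341667 − 7.000000) / (-0.883264 − 7.900000) = 6.341667 − (0.581482)/(-8.783264) = 6.407870

6.3417, 6.4079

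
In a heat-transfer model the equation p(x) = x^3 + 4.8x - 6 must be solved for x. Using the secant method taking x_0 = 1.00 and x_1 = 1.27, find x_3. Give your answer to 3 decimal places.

1.025

p(1.00) = -0.20000, p(1.27) = 2.14438
x_2 = 1.27000 − 2.14438·(1.27000 − 1.00000) / (2.14438 − (-0.20000)) = 1.27000 − (0.57898)/(2.34438) = 1.02303
p(1.02303) = -0.01873
x_3 = 1.02303 − (-0.01873)·(1.02303 − 1.27000) / (-0.01873 − 2.14438) = 1.02303 − (0.00463)/(-2.16312) = 1.02517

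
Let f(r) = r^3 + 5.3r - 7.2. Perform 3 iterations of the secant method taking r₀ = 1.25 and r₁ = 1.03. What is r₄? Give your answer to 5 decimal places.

1.10436

f(1.25) = 1.3781250, f(1.03) = -0.6482730
r₂ = 1.0300000 − (-0.6482730)·(1.0300000 − 1.2500000) / (-0.6482730 − 1.3781250) = 1.0300000 − (0.1426201)/(-2.0263980) = 1.1003811
f(1.1003811) = -0.0355966
r₃ = 1.1003811 − (-0.0355966)·(1.1003811 − 1.0300000) / (-0.0355966 − (-0.6482730)) = 1.1003811 − (-0.0025053)/(0.6126764) = 1.1044702
f(1.1044702) = 0.0009851
r₄ = 1.1044702 − 0.0009851·(1.1044702 − 1.1003811) / (0.0009851 − (-0.0355966)) = 1.1044702 − (0.0000040)/(0.0365816) = 1.1043601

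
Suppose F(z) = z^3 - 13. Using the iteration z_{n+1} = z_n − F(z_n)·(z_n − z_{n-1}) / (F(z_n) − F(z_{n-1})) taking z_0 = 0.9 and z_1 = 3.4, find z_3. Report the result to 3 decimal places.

F(0.9) = -12.27100, F(3.4) = 26.30400
z_2 = 3.40000 − 26.30400·(3.40000 − 0.90000) / (26.30400 − (-12.27100)) = 3.40000 − (65.76000)/(38.57500) = 1.69527
F(1.69527) = -8.12790
z_3 = 1.69527 − (-8.12790)·(1.69527 − 3.40000) / (-8.12790 − 26.30400) = 1.69527 − (13.85589)/(-34.43190) = 2.09768

2.098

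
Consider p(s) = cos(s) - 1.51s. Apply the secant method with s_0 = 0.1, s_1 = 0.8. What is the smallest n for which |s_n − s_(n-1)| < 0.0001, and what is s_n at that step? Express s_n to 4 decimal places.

n = 5, s_n = 0.5608

p(0.1) = 0.844004, p(0.8) = -0.511293
s_2 = 0.800000 − (-0.511293)·(0.700000)/(-1.355297) = 0.535921;  |Δ| = 0.264079
p(0.535921) = 0.050558
s_3 = 0.535921 − 0.050558·(-0.264079)/(0.561851) = 0.559684;  |Δ| = 0.023763
p(0.559684) = 0.002300
s_4 = 0.559684 − 0.002300·(0.023763)/(-0.048258) = 0.560817;  |Δ| = 0.001133
p(0.560817) = -0.000012
s_5 = 0.560817 − (-0.000012)·(0.001133)/(-0.002312) = 0.560811;  |Δ| = 0.000006
|s_5 − s_4| = 0.000006 < 0.0001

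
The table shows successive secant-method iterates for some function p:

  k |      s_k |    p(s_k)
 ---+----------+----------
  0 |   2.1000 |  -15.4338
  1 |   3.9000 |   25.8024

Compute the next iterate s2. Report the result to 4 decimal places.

s2 = 3.9000 − 25.8024·(3.9000 − 2.1000) / (25.8024 − (-15.4338))
   = 3.9000 − (46.444320)/(41.236200) = 2.773700

2.7737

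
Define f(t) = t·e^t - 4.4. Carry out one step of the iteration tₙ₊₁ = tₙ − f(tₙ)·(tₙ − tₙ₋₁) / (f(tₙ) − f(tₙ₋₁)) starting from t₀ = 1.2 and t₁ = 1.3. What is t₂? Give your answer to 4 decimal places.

1.2529

f(1.2) = -0.415860, f(1.3) = 0.370086
t₂ = 1.300000 − 0.370086·(1.300000 − 1.200000) / (0.370086 − (-0.415860)) = 1.300000 − (0.037009)/(0.785945) = 1.252912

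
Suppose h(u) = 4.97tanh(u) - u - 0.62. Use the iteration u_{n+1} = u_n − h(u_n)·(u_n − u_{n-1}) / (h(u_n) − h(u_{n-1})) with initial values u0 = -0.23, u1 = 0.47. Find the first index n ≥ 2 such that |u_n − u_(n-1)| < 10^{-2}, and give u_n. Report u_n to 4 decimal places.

h(-0.23) = -1.513361, h(0.47) = 1.087851
u2 = 0.470000 − 1.087851·(0.700000)/(2.601212) = 0.177254;  |Δ| = 0.292746
h(0.177254) = 0.074585
u3 = 0.177254 − 0.074585·(-0.292746)/(-1.013266) = 0.155705;  |Δ| = 0.021549
h(0.155705) = -0.008045
u4 = 0.155705 − (-0.008045)·(-0.021549)/(-0.082630) = 0.157803;  |Δ| = 0.002098
|u4 − u3| = 0.002098 < 10^{-2}

n = 4, u_n = 0.1578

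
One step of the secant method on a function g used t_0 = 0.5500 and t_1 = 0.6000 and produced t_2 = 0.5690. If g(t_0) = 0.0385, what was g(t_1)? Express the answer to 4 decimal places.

The secant line through (0.5500, 0.0385) and (0.6000, g(t_1)) crosses zero at t_2 = 0.5690.
So (0.5500, 0.0385), (0.6000, g(t_1)), (0.5690, 0) are collinear:
g(t_1) = 0.0385 · (0.6000 − 0.5690) / (0.5500 − 0.5690) = 0.0385 · (0.031000)/(-0.019000) = -0.062816

-0.0628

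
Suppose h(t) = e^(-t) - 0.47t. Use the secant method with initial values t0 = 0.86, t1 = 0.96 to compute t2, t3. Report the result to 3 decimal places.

0.882, 0.881

h(0.86) = 0.01896, h(0.96) = -0.06831
t2 = 0.96000 − (-0.06831)·(0.96000 − 0.86000) / (-0.06831 − 0.01896) = 0.96000 − (-0.00683)/(-0.08727) = 0.88173
h(0.88173) = -0.00035
t3 = 0.88173 − (-0.00035)·(0.88173 − 0.96000) / (-0.00035 − (-0.06831)) = 0.88173 − (0.00003)/(0.06796) = 0.88133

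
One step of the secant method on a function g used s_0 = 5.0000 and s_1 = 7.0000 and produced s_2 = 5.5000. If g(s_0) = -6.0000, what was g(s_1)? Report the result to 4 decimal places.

18.0000

The secant line through (5.0000, -6.0000) and (7.0000, g(s_1)) crosses zero at s_2 = 5.5000.
So (5.0000, -6.0000), (7.0000, g(s_1)), (5.5000, 0) are collinear:
g(s_1) = -6.0000 · (7.0000 − 5.5000) / (5.0000 − 5.5000) = -6.0000 · (1.500000)/(-0.500000) = 18.000000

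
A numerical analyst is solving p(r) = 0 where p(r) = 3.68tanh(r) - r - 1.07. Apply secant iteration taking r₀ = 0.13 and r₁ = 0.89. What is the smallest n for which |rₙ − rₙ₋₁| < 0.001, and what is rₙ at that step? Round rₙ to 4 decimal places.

n = 6, rₙ = 0.4341

p(0.13) = -0.724277, p(0.89) = 0.657929
r₂ = 0.890000 − 0.657929·(0.760000)/(1.382206) = 0.528241;  |Δ| = 0.361759
p(0.528241) = 0.183008
r₃ = 0.528241 − 0.183008·(-0.361759)/(-0.474921) = 0.388838;  |Δ| = 0.139402
p(0.388838) = -0.095920
r₄ = 0.388838 − (-0.095920)·(-0.139402)/(-0.278928) = 0.436777;  |Δ| = 0.047939
p(0.436777) = 0.005590
r₅ = 0.436777 − 0.005590·(0.047939)/(0.101510) = 0.434137;  |Δ| = 0.002640
p(0.434137) = 0.000147
r₆ = 0.434137 − 0.000147·(-0.002640)/(-0.005443) = 0.434066;  |Δ| = 0.000071
|r₆ − r₅| = 0.000071 < 0.001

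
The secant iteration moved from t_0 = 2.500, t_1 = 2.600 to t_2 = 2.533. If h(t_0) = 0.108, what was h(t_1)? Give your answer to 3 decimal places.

-0.219

The secant line through (2.500, 0.108) and (2.600, h(t_1)) crosses zero at t_2 = 2.533.
So (2.500, 0.108), (2.600, h(t_1)), (2.533, 0) are collinear:
h(t_1) = 0.108 · (2.600 − 2.533) / (2.500 − 2.533) = 0.108 · (0.06700)/(-0.03300) = -0.21927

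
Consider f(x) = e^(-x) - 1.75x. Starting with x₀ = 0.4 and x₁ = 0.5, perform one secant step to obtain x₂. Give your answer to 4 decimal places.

0.3876

f(0.4) = -0.029680, f(0.5) = -0.268469
x₂ = 0.500000 − (-0.268469)·(0.500000 − 0.400000) / (-0.268469 − (-0.029680)) = 0.500000 − (-0.026847)/(-0.238789) = 0.387571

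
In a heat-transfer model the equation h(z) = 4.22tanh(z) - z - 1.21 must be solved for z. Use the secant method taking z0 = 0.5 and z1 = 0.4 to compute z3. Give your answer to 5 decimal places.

0.40254

h(0.5) = 0.2401344, h(0.4) = -0.0066154
z2 = 0.4000000 − (-0.0066154)·(0.4000000 − 0.5000000) / (-0.0066154 − 0.2401344) = 0.4000000 − (0.0006615)/(-0.2467498) = 0.4026810
h(0.4026810) = 0.0003743
z3 = 0.4026810 − 0.0003743·(0.4026810 − 0.4000000) / (0.0003743 − (-0.0066154)) = 0.4026810 − (0.0000010)/(0.0069897) = 0.4025374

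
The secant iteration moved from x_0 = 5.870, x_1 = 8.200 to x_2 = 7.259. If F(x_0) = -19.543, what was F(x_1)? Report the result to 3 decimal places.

13.240

The secant line through (5.870, -19.543) and (8.200, F(x_1)) crosses zero at x_2 = 7.259.
So (5.870, -19.543), (8.200, F(x_1)), (7.259, 0) are collinear:
F(x_1) = -19.543 · (8.200 − 7.259) / (5.870 − 7.259) = -19.543 · (0.94100)/(-1.38900) = 13.23971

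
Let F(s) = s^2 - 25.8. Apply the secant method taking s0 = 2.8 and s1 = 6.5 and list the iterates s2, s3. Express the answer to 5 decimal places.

F(2.8) = -17.9600000, F(6.5) = 16.4500000
s2 = 6.5000000 − 16.4500000·(6.5000000 − 2.8000000) / (16.4500000 − (-17.9600000)) = 6.5000000 − (60.8650000)/(34.4100000) = 4.7311828
F(4.7311828) = -3.4159094
s3 = 4.7311828 − (-3.4159094)·(4.7311828 − 6.5000000) / (-3.4159094 − 16.4500000) = 4.7311828 − (6.0421192)/(-19.8659094) = 5.0353279

4.73118, 5.03533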